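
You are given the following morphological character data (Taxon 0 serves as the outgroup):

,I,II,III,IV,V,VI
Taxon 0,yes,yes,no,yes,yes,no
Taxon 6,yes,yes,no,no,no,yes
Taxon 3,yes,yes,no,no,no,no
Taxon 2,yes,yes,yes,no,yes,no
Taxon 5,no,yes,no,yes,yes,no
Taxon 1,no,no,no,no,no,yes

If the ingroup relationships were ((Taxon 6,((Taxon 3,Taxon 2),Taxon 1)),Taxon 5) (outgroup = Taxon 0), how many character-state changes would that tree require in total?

9

Map each character onto ((Taxon 6,((Taxon 3,Taxon 2),Taxon 1)),Taxon 5) (rooted by Taxon 0) and count the minimum state changes it requires (Fitch parsimony):
I: 2; II: 1; III: 1; IV: 1; V: 2; VI: 2.
Total tree length = 9.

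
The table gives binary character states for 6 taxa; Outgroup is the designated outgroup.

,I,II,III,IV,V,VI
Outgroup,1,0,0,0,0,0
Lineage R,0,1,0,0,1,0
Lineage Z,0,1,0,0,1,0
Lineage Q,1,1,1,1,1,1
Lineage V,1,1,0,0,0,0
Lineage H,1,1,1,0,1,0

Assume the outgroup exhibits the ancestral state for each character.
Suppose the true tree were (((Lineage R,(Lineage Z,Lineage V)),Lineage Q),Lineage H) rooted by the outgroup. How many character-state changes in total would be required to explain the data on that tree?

9

Map each character onto (((Lineage R,(Lineage Z,Lineage V)),Lineage Q),Lineage H) (rooted by Outgroup) and count the minimum state changes it requires (Fitch parsimony):
I: 2; II: 1; III: 2; IV: 1; V: 2; VI: 1.
Total tree length = 9.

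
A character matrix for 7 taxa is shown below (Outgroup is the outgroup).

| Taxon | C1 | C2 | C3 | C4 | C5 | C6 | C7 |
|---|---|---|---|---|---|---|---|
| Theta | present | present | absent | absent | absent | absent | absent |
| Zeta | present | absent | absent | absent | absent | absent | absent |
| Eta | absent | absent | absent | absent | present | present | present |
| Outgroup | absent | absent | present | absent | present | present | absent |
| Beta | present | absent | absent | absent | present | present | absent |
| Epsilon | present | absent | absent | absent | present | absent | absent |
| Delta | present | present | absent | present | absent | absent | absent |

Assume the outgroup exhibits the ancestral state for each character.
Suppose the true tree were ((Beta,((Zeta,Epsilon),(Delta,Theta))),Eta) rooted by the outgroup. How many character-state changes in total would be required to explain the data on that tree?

8

Map each character onto ((Beta,((Zeta,Epsilon),(Delta,Theta))),Eta) (rooted by Outgroup) and count the minimum state changes it requires (Fitch parsimony):
C1: 1; C2: 1; C3: 1; C4: 1; C5: 2; C6: 1; C7: 1.
Total tree length = 8.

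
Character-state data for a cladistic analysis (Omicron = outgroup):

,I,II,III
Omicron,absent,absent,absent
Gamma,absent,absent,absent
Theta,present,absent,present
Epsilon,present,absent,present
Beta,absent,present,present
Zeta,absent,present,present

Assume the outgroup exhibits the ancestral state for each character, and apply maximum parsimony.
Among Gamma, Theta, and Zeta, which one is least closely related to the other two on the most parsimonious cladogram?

Gamma

The outgroup has state 'absent' for every character, so 'present' is the derived state throughout.
I (derived state 'present') is shared by Epsilon and Theta — a synapomorphy uniting that clade.
Only Beta and Zeta show the derived state 'present' for II, supporting them as a clade.
III: derived state 'present' in Beta, Epsilon, Theta, and Zeta only — synapomorphy for {Beta, Epsilon, Theta, Zeta}.
Most parsimonious ingroup topology: (Gamma,((Theta,Epsilon),(Beta,Zeta))).
Theta and Zeta share a more recent common ancestor with each other than either does with Gamma, so Gamma is the least closely related of the three.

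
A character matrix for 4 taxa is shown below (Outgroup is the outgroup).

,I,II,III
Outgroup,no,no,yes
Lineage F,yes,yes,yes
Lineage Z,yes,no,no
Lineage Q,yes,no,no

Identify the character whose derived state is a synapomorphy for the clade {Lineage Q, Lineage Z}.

Character polarity is set by the outgroup: the derived state is whichever differs from the outgroup's state, so for III the derived state is 'no', and for the remaining characters it is 'yes'.
All ingroup taxa share the derived state 'yes' for I; it defines the ingroup but does not resolve relationships within it.
II (derived state 'yes') is unique to Lineage F (autapomorphy; uninformative for grouping).
III (derived state 'no') is shared by Lineage Q and Lineage Z — a synapomorphy uniting that clade.
Most parsimonious ingroup topology: (Lineage F,(Lineage Z,Lineage Q)).
The clade {Lineage Q, Lineage Z} is supported by III: its derived state 'no' occurs in exactly those taxa and in no other taxon (including the outgroup).

III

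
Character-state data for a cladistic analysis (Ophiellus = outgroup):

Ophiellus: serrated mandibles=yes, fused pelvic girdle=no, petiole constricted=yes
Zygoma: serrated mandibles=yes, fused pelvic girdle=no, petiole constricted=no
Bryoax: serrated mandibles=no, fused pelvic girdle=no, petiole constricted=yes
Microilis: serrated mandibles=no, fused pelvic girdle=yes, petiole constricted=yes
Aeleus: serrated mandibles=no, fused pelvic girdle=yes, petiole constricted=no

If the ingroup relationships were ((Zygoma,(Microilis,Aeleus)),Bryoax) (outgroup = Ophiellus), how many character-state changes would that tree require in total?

5

Map each character onto ((Zygoma,(Microilis,Aeleus)),Bryoax) (rooted by Ophiellus) and count the minimum state changes it requires (Fitch parsimony):
serrated mandibles: 2; fused pelvic girdle: 1; petiole constricted: 2.
Total tree length = 5.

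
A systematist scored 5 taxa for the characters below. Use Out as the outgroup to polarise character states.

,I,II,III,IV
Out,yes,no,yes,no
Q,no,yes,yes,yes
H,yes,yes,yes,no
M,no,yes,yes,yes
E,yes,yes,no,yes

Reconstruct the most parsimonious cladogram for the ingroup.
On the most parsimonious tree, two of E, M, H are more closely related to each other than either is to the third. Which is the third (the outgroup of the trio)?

H

Character polarity is set by the outgroup: the derived state is whichever differs from the outgroup's state, so for I, III the derived state is 'no', and for the remaining characters it is 'yes'.
Only M and Q show the derived state 'no' for I, supporting them as a clade.
All ingroup taxa share the derived state 'yes' for II; it defines the ingroup but does not resolve relationships within it.
III: derived state 'no' in E only — an autapomorphy, so it tells us nothing about relationships among taxa.
IV (derived state 'yes') is shared by E, M, and Q — a synapomorphy uniting that clade.
Most parsimonious ingroup topology: (((Q,M),E),H).
E and M share a more recent common ancestor with each other than either does with H, so H is the least closely related of the three.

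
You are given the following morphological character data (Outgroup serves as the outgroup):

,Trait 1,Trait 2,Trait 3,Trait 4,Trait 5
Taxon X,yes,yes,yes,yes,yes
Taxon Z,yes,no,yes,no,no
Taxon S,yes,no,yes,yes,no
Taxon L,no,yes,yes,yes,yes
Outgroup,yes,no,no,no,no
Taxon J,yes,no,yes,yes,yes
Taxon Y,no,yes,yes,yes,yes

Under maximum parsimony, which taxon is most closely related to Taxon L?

Character polarity is set by the outgroup: the derived state is whichever differs from the outgroup's state, so for Trait 1 the derived state is 'no', and for the remaining characters it is 'yes'.
Trait 1 (derived state 'no') is shared by Taxon L and Taxon Y — a synapomorphy uniting that clade.
Trait 2 (derived state 'yes') is shared by Taxon L, Taxon X, and Taxon Y — a synapomorphy uniting that clade.
Trait 3 (derived state 'yes') is shared by all ingroup taxa — unites the whole ingroup.
Only Taxon J, Taxon L, Taxon S, Taxon X, and Taxon Y show the derived state 'yes' for Trait 4, supporting them as a clade.
Only Taxon J, Taxon L, Taxon X, and Taxon Y show the derived state 'yes' for Trait 5, supporting them as a clade.
Most parsimonious ingroup topology: (((Taxon J,(Taxon X,(Taxon L,Taxon Y))),Taxon S),Taxon Z).
Taxon L and Taxon Y form a cherry on this tree, so they are sister taxa.

Taxon Y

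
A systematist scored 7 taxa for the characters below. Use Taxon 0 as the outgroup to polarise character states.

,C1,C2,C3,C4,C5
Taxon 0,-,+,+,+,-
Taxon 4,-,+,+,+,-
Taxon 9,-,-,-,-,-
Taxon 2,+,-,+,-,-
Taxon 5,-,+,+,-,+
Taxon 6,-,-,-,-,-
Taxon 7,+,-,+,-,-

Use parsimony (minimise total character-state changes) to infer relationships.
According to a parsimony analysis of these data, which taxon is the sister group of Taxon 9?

Character polarity is set by the outgroup: the derived state is whichever differs from the outgroup's state, so for C2, C3, C4 the derived state is '-', and for the remaining characters it is '+'.
C1: derived state '+' in Taxon 2 and Taxon 7 only — synapomorphy for {Taxon 2, Taxon 7}.
C2: derived state '-' in Taxon 2, Taxon 6, Taxon 7, and Taxon 9 only — synapomorphy for {Taxon 2, Taxon 6, Taxon 7, Taxon 9}.
Only Taxon 6 and Taxon 9 show the derived state '-' for C3, supporting them as a clade.
C4 (derived state '-') is shared by Taxon 2, Taxon 5, Taxon 6, Taxon 7, and Taxon 9 — a synapomorphy uniting that clade.
C5 (derived state '+') is unique to Taxon 5 (autapomorphy; uninformative for grouping).
Most parsimonious ingroup topology: (Taxon 4,(((Taxon 9,Taxon 6),(Taxon 2,Taxon 7)),Taxon 5)).
Taxon 9 and Taxon 6 form a cherry on this tree, so they are sister taxa.

Taxon 6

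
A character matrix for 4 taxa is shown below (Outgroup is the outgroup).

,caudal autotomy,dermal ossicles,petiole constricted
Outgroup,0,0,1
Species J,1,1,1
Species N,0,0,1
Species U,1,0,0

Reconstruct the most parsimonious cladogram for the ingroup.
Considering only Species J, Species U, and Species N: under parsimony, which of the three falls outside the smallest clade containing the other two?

Character polarity is set by the outgroup: the derived state is whichever differs from the outgroup's state, so for petiole constricted the derived state is '0', and for the remaining characters it is '1'.
caudal autotomy (derived state '1') is shared by Species J and Species U — a synapomorphy uniting that clade.
dermal ossicles: derived state '1' in Species J only — an autapomorphy, so it tells us nothing about relationships among taxa.
petiole constricted: derived state '0' in Species U only — an autapomorphy, so it tells us nothing about relationships among taxa.
Most parsimonious ingroup topology: ((Species J,Species U),Species N).
Species J and Species U share a more recent common ancestor with each other than either does with Species N, so Species N is the least closely related of the three.

Species N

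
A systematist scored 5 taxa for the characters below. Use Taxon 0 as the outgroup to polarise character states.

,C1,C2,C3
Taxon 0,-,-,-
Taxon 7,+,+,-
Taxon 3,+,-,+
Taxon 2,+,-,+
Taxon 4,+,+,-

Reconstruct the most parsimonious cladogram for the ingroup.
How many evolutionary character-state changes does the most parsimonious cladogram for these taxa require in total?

The outgroup has state '-' for every character, so '+' is the derived state throughout.
C1 (derived state '+') is shared by all ingroup taxa — unites the whole ingroup.
Only Taxon 4 and Taxon 7 show the derived state '+' for C2, supporting them as a clade.
C3 (derived state '+') is shared by Taxon 2 and Taxon 3 — a synapomorphy uniting that clade.
Most parsimonious ingroup topology: ((Taxon 7,Taxon 4),(Taxon 3,Taxon 2)).
Changes per character on this tree: C1: 1; C2: 1; C3: 1.
Total = 3.

3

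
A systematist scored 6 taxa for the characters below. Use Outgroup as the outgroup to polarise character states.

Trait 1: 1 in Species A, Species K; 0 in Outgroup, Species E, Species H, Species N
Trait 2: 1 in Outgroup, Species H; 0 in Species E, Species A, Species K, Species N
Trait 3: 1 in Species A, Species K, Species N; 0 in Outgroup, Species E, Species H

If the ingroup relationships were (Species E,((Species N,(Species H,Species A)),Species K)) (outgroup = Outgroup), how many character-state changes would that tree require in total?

6

Map each character onto (Species E,((Species N,(Species H,Species A)),Species K)) (rooted by Outgroup) and count the minimum state changes it requires (Fitch parsimony):
Trait 1: 2; Trait 2: 2; Trait 3: 2.
Total tree length = 6.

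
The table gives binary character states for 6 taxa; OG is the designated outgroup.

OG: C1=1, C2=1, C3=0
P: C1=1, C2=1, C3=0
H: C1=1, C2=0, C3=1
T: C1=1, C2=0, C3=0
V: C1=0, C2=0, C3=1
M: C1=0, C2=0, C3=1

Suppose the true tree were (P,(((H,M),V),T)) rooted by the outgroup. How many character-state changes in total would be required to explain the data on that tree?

Map each character onto (P,(((H,M),V),T)) (rooted by OG) and count the minimum state changes it requires (Fitch parsimony):
C1: 2; C2: 1; C3: 1.
Total tree length = 4.

4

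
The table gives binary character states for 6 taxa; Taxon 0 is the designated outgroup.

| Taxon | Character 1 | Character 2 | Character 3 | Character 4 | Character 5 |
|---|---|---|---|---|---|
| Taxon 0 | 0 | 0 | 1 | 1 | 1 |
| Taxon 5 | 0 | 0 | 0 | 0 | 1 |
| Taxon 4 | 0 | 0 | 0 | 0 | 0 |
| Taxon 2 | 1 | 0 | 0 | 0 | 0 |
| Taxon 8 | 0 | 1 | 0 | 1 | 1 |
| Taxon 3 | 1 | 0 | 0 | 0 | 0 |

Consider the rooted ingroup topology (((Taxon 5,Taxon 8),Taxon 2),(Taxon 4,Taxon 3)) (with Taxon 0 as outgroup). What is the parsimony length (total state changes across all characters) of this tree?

8

Map each character onto (((Taxon 5,Taxon 8),Taxon 2),(Taxon 4,Taxon 3)) (rooted by Taxon 0) and count the minimum state changes it requires (Fitch parsimony):
Character 1: 2; Character 2: 1; Character 3: 1; Character 4: 2; Character 5: 2.
Total tree length = 8.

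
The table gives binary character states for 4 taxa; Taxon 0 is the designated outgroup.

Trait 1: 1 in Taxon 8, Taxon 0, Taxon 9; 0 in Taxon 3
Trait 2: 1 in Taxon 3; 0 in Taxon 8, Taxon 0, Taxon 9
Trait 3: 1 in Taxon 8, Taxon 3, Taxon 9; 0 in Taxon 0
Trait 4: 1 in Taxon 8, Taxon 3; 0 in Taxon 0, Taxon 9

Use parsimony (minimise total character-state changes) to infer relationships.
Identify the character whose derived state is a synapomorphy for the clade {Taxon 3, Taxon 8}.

Character polarity is set by the outgroup: the derived state is whichever differs from the outgroup's state, so for Trait 1 the derived state is '0', and for the remaining characters it is '1'.
Trait 1 (derived state '0') is unique to Taxon 3 (autapomorphy; uninformative for grouping).
Trait 2: derived state '1' in Taxon 3 only — an autapomorphy, so it tells us nothing about relationships among taxa.
All ingroup taxa share the derived state '1' for Trait 3; it defines the ingroup but does not resolve relationships within it.
Trait 4: derived state '1' in Taxon 3 and Taxon 8 only — synapomorphy for {Taxon 3, Taxon 8}.
Most parsimonious ingroup topology: ((Taxon 8,Taxon 3),Taxon 9).
The clade {Taxon 3, Taxon 8} is supported by Trait 4: its derived state '1' occurs in exactly those taxa and in no other taxon (including the outgroup).

Trait 4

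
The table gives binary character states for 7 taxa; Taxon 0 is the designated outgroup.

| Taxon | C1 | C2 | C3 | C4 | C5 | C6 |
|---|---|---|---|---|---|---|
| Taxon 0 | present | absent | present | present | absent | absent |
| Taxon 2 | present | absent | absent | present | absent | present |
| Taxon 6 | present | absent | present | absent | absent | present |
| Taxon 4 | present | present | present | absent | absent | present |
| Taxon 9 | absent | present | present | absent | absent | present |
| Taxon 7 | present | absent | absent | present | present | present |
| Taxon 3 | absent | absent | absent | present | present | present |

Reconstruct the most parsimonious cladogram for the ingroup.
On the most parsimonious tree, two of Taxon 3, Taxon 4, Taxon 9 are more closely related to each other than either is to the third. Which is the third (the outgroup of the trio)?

Taxon 3

Character polarity is set by the outgroup: the derived state is whichever differs from the outgroup's state, so for C1, C3, C4 the derived state is 'absent', and for the remaining characters it is 'present'.
C1 groups Taxon 3 and Taxon 9, which is incompatible with the clades supported by the remaining characters; treating it as convergent (homoplasy) costs fewer steps than any alternative tree.
C2: derived state 'present' in Taxon 4 and Taxon 9 only — synapomorphy for {Taxon 4, Taxon 9}.
C3: derived state 'absent' in Taxon 2, Taxon 3, and Taxon 7 only — synapomorphy for {Taxon 2, Taxon 3, Taxon 7}.
C4 (derived state 'absent') is shared by Taxon 4, Taxon 6, and Taxon 9 — a synapomorphy uniting that clade.
Only Taxon 3 and Taxon 7 show the derived state 'present' for C5, supporting them as a clade.
All ingroup taxa share the derived state 'present' for C6; it defines the ingroup but does not resolve relationships within it.
Most parsimonious ingroup topology: ((Taxon 2,(Taxon 7,Taxon 3)),(Taxon 6,(Taxon 4,Taxon 9))).
Taxon 4 and Taxon 9 share a more recent common ancestor with each other than either does with Taxon 3, so Taxon 3 is the least closely related of the three.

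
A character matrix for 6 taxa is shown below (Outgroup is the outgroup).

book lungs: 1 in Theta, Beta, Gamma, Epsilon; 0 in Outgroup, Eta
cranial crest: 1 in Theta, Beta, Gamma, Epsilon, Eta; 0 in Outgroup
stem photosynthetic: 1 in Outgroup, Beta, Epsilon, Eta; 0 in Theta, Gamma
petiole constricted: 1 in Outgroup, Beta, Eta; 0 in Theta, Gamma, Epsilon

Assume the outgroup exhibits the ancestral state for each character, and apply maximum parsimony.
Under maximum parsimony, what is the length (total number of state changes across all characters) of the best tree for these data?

4

Character polarity is set by the outgroup: the derived state is whichever differs from the outgroup's state, so for stem photosynthetic, petiole constricted the derived state is '0', and for the remaining characters it is '1'.
book lungs (derived state '1') is shared by Beta, Epsilon, Gamma, and Theta — a synapomorphy uniting that clade.
All ingroup taxa share the derived state '1' for cranial crest; it defines the ingroup but does not resolve relationships within it.
stem photosynthetic (derived state '0') is shared by Gamma and Theta — a synapomorphy uniting that clade.
Only Epsilon, Gamma, and Theta show the derived state '0' for petiole constricted, supporting them as a clade.
Most parsimonious ingroup topology: ((((Theta,Gamma),Epsilon),Beta),Eta).
Changes per character on this tree: book lungs: 1; cranial crest: 1; stem photosynthetic: 1; petiole constricted: 1.
Total = 4.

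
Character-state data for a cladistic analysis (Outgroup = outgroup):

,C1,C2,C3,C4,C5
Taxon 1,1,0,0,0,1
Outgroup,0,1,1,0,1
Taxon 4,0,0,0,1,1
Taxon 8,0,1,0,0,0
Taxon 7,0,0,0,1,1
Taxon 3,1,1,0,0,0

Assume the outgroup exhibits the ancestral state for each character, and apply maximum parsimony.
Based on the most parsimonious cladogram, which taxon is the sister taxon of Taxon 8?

Character polarity is set by the outgroup: the derived state is whichever differs from the outgroup's state, so for C2, C3, C5 the derived state is '0', and for the remaining characters it is '1'.
C1 groups Taxon 1 and Taxon 3, which is incompatible with the clades supported by the remaining characters; treating it as convergent (homoplasy) costs fewer steps than any alternative tree.
C2: derived state '0' in Taxon 1, Taxon 4, and Taxon 7 only — synapomorphy for {Taxon 1, Taxon 4, Taxon 7}.
All ingroup taxa share the derived state '0' for C3; it defines the ingroup but does not resolve relationships within it.
C4 (derived state '1') is shared by Taxon 4 and Taxon 7 — a synapomorphy uniting that clade.
Only Taxon 3 and Taxon 8 show the derived state '0' for C5, supporting them as a clade.
Most parsimonious ingroup topology: ((Taxon 3,Taxon 8),((Taxon 4,Taxon 7),Taxon 1)).
Taxon 8 and Taxon 3 form a cherry on this tree, so they are sister taxa.

Taxon 3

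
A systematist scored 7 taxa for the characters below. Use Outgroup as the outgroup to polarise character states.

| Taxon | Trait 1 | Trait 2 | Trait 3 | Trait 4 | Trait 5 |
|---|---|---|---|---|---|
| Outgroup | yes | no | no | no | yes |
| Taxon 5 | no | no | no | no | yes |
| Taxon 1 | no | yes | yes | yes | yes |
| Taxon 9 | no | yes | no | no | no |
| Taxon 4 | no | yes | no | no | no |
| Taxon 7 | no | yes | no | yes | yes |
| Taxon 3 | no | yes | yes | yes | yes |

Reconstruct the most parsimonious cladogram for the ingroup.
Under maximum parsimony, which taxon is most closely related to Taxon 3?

Character polarity is set by the outgroup: the derived state is whichever differs from the outgroup's state, so for Trait 1, Trait 5 the derived state is 'no', and for the remaining characters it is 'yes'.
Trait 1 (derived state 'no') is shared by all ingroup taxa — unites the whole ingroup.
Trait 2 (derived state 'yes') is shared by Taxon 1, Taxon 3, Taxon 4, Taxon 7, and Taxon 9 — a synapomorphy uniting that clade.
Only Taxon 1 and Taxon 3 show the derived state 'yes' for Trait 3, supporting them as a clade.
Only Taxon 1, Taxon 3, and Taxon 7 show the derived state 'yes' for Trait 4, supporting them as a clade.
Trait 5 (derived state 'no') is shared by Taxon 4 and Taxon 9 — a synapomorphy uniting that clade.
Most parsimonious ingroup topology: (Taxon 5,(((Taxon 1,Taxon 3),Taxon 7),(Taxon 9,Taxon 4))).
Taxon 3 and Taxon 1 form a cherry on this tree, so they are sister taxa.

Taxon 1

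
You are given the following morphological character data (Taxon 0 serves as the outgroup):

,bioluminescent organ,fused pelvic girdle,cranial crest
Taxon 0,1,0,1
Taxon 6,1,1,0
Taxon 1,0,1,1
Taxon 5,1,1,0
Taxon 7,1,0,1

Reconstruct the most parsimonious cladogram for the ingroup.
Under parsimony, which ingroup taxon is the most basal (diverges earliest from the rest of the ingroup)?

Taxon 7

Character polarity is set by the outgroup: the derived state is whichever differs from the outgroup's state, so for bioluminescent organ, cranial crest the derived state is '0', and for the remaining characters it is '1'.
bioluminescent organ: derived state '0' in Taxon 1 only — an autapomorphy, so it tells us nothing about relationships among taxa.
fused pelvic girdle (derived state '1') is shared by Taxon 1, Taxon 5, and Taxon 6 — a synapomorphy uniting that clade.
Only Taxon 5 and Taxon 6 show the derived state '0' for cranial crest, supporting them as a clade.
Most parsimonious ingroup topology: (((Taxon 6,Taxon 5),Taxon 1),Taxon 7).
Taxon 7 is sister to the clade containing all other ingroup taxa, so it is the earliest-diverging (most basal) ingroup lineage.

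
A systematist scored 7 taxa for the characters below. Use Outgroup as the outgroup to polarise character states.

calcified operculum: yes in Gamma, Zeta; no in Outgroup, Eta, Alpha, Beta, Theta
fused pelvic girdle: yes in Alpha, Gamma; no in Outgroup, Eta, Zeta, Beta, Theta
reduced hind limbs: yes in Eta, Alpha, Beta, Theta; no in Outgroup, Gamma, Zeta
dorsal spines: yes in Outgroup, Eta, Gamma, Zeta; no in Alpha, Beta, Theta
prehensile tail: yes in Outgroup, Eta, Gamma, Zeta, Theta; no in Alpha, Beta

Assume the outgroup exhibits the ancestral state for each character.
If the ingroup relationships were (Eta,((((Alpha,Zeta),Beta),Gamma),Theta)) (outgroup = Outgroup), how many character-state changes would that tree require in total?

12

Map each character onto (Eta,((((Alpha,Zeta),Beta),Gamma),Theta)) (rooted by Outgroup) and count the minimum state changes it requires (Fitch parsimony):
calcified operculum: 2; fused pelvic girdle: 2; reduced hind limbs: 3; dorsal spines: 3; prehensile tail: 2.
Total tree length = 12.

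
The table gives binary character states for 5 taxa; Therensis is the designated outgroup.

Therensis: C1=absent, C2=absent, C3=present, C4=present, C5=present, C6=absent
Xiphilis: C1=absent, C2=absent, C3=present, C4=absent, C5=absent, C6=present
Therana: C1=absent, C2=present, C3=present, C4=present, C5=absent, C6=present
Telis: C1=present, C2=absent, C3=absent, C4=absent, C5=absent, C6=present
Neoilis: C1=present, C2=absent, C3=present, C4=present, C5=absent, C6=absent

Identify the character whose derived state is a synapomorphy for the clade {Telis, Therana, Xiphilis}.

Character polarity is set by the outgroup: the derived state is whichever differs from the outgroup's state, so for C3, C4, C5 the derived state is 'absent', and for the remaining characters it is 'present'.
C1 groups Neoilis and Telis, which is incompatible with the clades supported by the remaining characters; treating it as convergent (homoplasy) costs fewer steps than any alternative tree.
C2: derived state 'present' in Therana only — an autapomorphy, so it tells us nothing about relationships among taxa.
C3 (derived state 'absent') is unique to Telis (autapomorphy; uninformative for grouping).
C4: derived state 'absent' in Telis and Xiphilis only — synapomorphy for {Telis, Xiphilis}.
All ingroup taxa share the derived state 'absent' for C5; it defines the ingroup but does not resolve relationships within it.
C6 (derived state 'present') is shared by Telis, Therana, and Xiphilis — a synapomorphy uniting that clade.
Most parsimonious ingroup topology: ((Therana,(Telis,Xiphilis)),Neoilis).
The clade {Telis, Therana, Xiphilis} is supported by C6: its derived state 'present' occurs in exactly those taxa and in no other taxon (including the outgroup).

C6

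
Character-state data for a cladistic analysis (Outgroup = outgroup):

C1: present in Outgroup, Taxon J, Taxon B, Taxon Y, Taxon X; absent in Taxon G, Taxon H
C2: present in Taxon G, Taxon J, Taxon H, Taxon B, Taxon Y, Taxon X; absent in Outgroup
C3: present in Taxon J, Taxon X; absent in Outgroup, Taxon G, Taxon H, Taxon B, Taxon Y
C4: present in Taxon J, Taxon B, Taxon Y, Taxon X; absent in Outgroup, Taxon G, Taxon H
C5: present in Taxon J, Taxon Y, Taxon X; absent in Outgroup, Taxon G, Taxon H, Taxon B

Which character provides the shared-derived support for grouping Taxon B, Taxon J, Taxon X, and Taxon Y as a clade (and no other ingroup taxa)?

C4

Character polarity is set by the outgroup: the derived state is whichever differs from the outgroup's state, so for C1 the derived state is 'absent', and for the remaining characters it is 'present'.
Only Taxon G and Taxon H show the derived state 'absent' for C1, supporting them as a clade.
All ingroup taxa share the derived state 'present' for C2; it defines the ingroup but does not resolve relationships within it.
C3 (derived state 'present') is shared by Taxon J and Taxon X — a synapomorphy uniting that clade.
C4: derived state 'present' in Taxon B, Taxon J, Taxon X, and Taxon Y only — synapomorphy for {Taxon B, Taxon J, Taxon X, Taxon Y}.
Only Taxon J, Taxon X, and Taxon Y show the derived state 'present' for C5, supporting them as a clade.
Most parsimonious ingroup topology: ((Taxon G,Taxon H),(((Taxon J,Taxon X),Taxon Y),Taxon B)).
The clade {Taxon B, Taxon J, Taxon X, Taxon Y} is supported by C4: its derived state 'present' occurs in exactly those taxa and in no other taxon (including the outgroup).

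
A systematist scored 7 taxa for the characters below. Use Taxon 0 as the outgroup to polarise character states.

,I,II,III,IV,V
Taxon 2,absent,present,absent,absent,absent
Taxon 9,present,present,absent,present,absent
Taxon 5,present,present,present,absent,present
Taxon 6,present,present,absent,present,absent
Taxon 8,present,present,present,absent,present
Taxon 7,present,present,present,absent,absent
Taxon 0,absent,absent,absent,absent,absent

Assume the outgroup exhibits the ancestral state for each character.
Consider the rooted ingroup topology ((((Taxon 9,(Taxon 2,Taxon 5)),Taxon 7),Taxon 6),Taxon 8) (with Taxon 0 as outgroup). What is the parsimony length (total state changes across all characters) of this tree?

10

Map each character onto ((((Taxon 9,(Taxon 2,Taxon 5)),Taxon 7),Taxon 6),Taxon 8) (rooted by Taxon 0) and count the minimum state changes it requires (Fitch parsimony):
I: 2; II: 1; III: 3; IV: 2; V: 2.
Total tree length = 10.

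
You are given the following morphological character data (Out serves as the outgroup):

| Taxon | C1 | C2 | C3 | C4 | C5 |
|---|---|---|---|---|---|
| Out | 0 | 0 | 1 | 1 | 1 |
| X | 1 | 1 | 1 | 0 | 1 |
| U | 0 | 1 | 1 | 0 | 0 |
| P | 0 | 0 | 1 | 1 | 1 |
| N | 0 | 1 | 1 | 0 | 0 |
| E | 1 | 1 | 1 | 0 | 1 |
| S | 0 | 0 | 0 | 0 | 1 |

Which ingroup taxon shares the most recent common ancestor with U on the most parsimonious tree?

N

Character polarity is set by the outgroup: the derived state is whichever differs from the outgroup's state, so for C3, C4, C5 the derived state is '0', and for the remaining characters it is '1'.
C1 (derived state '1') is shared by E and X — a synapomorphy uniting that clade.
C2 (derived state '1') is shared by E, N, U, and X — a synapomorphy uniting that clade.
C3: derived state '0' in S only — an autapomorphy, so it tells us nothing about relationships among taxa.
Only E, N, S, U, and X show the derived state '0' for C4, supporting them as a clade.
Only N and U show the derived state '0' for C5, supporting them as a clade.
Most parsimonious ingroup topology: ((((X,E),(U,N)),S),P).
U and N form a cherry on this tree, so they are sister taxa.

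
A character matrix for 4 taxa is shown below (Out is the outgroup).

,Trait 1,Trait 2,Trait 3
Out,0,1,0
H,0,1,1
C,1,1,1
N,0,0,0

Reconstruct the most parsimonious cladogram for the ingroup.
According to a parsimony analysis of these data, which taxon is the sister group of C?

Character polarity is set by the outgroup: the derived state is whichever differs from the outgroup's state, so for Trait 2 the derived state is '0', and for the remaining characters it is '1'.
Trait 1 (derived state '1') is unique to C (autapomorphy; uninformative for grouping).
Trait 2: derived state '0' in N only — an autapomorphy, so it tells us nothing about relationships among taxa.
Only C and H show the derived state '1' for Trait 3, supporting them as a clade.
Most parsimonious ingroup topology: ((H,C),N).
C and H form a cherry on this tree, so they are sister taxa.

H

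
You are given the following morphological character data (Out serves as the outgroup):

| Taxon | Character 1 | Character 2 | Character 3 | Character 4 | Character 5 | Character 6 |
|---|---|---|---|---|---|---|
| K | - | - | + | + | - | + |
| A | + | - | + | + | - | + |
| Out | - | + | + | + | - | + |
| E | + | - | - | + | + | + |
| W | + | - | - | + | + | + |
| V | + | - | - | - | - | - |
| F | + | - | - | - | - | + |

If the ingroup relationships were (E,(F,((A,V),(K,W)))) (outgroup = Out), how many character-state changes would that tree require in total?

11

Map each character onto (E,(F,((A,V),(K,W)))) (rooted by Out) and count the minimum state changes it requires (Fitch parsimony):
Character 1: 2; Character 2: 1; Character 3: 3; Character 4: 2; Character 5: 2; Character 6: 1.
Total tree length = 11.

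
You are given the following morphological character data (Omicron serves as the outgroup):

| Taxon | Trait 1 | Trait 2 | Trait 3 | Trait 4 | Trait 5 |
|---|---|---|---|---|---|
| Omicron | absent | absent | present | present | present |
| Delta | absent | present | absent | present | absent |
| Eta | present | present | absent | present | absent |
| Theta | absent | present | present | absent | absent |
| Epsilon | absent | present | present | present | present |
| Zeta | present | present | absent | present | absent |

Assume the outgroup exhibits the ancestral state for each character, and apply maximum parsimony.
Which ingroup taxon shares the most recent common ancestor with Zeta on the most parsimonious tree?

Character polarity is set by the outgroup: the derived state is whichever differs from the outgroup's state, so for Trait 3, Trait 4, Trait 5 the derived state is 'absent', and for the remaining characters it is 'present'.
Trait 1: derived state 'present' in Eta and Zeta only — synapomorphy for {Eta, Zeta}.
Trait 2 (derived state 'present') is shared by all ingroup taxa — unites the whole ingroup.
Only Delta, Eta, and Zeta show the derived state 'absent' for Trait 3, supporting them as a clade.
Trait 4 (derived state 'absent') is unique to Theta (autapomorphy; uninformative for grouping).
Trait 5: derived state 'absent' in Delta, Eta, Theta, and Zeta only — synapomorphy for {Delta, Eta, Theta, Zeta}.
Most parsimonious ingroup topology: (((Delta,(Eta,Zeta)),Theta),Epsilon).
Zeta and Eta form a cherry on this tree, so they are sister taxa.

Eta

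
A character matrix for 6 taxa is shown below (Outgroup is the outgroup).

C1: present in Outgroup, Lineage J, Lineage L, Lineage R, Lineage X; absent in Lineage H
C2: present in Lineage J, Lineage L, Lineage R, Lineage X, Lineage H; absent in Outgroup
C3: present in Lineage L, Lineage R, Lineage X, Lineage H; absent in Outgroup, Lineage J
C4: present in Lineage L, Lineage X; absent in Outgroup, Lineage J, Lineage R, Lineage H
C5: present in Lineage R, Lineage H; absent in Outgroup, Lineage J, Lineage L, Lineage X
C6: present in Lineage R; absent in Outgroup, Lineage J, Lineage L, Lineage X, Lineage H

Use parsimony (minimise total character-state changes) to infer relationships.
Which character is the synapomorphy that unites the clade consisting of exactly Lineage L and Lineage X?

C4

Character polarity is set by the outgroup: the derived state is whichever differs from the outgroup's state, so for C1 the derived state is 'absent', and for the remaining characters it is 'present'.
C1: derived state 'absent' in Lineage H only — an autapomorphy, so it tells us nothing about relationships among taxa.
All ingroup taxa share the derived state 'present' for C2; it defines the ingroup but does not resolve relationships within it.
Only Lineage H, Lineage L, Lineage R, and Lineage X show the derived state 'present' for C3, supporting them as a clade.
C4: derived state 'present' in Lineage L and Lineage X only — synapomorphy for {Lineage L, Lineage X}.
C5 (derived state 'present') is shared by Lineage H and Lineage R — a synapomorphy uniting that clade.
C6: derived state 'present' in Lineage R only — an autapomorphy, so it tells us nothing about relationships among taxa.
Most parsimonious ingroup topology: (Lineage J,((Lineage L,Lineage X),(Lineage R,Lineage H))).
The clade {Lineage L, Lineage X} is supported by C4: its derived state 'present' occurs in exactly those taxa and in no other taxon (including the outgroup).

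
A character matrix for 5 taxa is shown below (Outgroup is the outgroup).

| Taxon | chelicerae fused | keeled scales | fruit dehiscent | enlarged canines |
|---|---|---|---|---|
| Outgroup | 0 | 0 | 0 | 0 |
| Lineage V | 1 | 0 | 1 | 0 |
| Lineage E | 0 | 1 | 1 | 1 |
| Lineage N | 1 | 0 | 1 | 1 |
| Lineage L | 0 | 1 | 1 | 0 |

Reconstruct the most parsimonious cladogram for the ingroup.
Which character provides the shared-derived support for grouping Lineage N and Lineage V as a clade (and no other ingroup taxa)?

chelicerae fused

The outgroup has state '0' for every character, so '1' is the derived state throughout.
Only Lineage N and Lineage V show the derived state '1' for chelicerae fused, supporting them as a clade.
keeled scales (derived state '1') is shared by Lineage E and Lineage L — a synapomorphy uniting that clade.
All ingroup taxa share the derived state '1' for fruit dehiscent; it defines the ingroup but does not resolve relationships within it.
enlarged canines (state '1') occurs in Lineage E and Lineage N but conflicts with the nesting implied by the other characters — most parsimoniously interpreted as homoplasy.
Most parsimonious ingroup topology: ((Lineage V,Lineage N),(Lineage E,Lineage L)).
The clade {Lineage N, Lineage V} is supported by chelicerae fused: its derived state '1' occurs in exactly those taxa and in no other taxon (including the outgroup).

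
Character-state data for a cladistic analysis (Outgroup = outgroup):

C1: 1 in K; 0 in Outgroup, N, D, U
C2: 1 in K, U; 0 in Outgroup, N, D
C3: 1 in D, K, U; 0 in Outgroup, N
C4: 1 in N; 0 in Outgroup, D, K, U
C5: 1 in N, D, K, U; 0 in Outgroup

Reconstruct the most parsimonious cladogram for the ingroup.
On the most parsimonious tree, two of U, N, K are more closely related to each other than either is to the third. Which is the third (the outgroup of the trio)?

The outgroup has state '0' for every character, so '1' is the derived state throughout.
C1: derived state '1' in K only — an autapomorphy, so it tells us nothing about relationships among taxa.
Only K and U show the derived state '1' for C2, supporting them as a clade.
C3 (derived state '1') is shared by D, K, and U — a synapomorphy uniting that clade.
C4: derived state '1' in N only — an autapomorphy, so it tells us nothing about relationships among taxa.
C5 (derived state '1') is shared by all ingroup taxa — unites the whole ingroup.
Most parsimonious ingroup topology: (N,(D,(K,U))).
U and K share a more recent common ancestor with each other than either does with N, so N is the least closely related of the three.

N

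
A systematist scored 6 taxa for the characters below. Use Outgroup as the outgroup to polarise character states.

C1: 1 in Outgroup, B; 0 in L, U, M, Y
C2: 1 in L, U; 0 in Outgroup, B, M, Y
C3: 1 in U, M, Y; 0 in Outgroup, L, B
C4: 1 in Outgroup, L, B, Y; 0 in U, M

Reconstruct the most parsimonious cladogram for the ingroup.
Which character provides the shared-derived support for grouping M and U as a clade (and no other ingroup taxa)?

Character polarity is set by the outgroup: the derived state is whichever differs from the outgroup's state, so for C1, C4 the derived state is '0', and for the remaining characters it is '1'.
Only L, M, U, and Y show the derived state '0' for C1, supporting them as a clade.
C2 (state '1') occurs in L and U but conflicts with the nesting implied by the other characters — most parsimoniously interpreted as homoplasy.
Only M, U, and Y show the derived state '1' for C3, supporting them as a clade.
C4 (derived state '0') is shared by M and U — a synapomorphy uniting that clade.
Most parsimonious ingroup topology: ((((M,U),Y),L),B).
The clade {M, U} is supported by C4: its derived state '0' occurs in exactly those taxa and in no other taxon (including the outgroup).

C4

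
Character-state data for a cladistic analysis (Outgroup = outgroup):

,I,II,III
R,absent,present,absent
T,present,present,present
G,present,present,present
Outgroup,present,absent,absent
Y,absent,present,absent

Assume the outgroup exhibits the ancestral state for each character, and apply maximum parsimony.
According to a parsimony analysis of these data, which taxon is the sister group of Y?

R

Character polarity is set by the outgroup: the derived state is whichever differs from the outgroup's state, so for I the derived state is 'absent', and for the remaining characters it is 'present'.
Only R and Y show the derived state 'absent' for I, supporting them as a clade.
II (derived state 'present') is shared by all ingroup taxa — unites the whole ingroup.
III: derived state 'present' in G and T only — synapomorphy for {G, T}.
Most parsimonious ingroup topology: ((G,T),(Y,R)).
Y and R form a cherry on this tree, so they are sister taxa.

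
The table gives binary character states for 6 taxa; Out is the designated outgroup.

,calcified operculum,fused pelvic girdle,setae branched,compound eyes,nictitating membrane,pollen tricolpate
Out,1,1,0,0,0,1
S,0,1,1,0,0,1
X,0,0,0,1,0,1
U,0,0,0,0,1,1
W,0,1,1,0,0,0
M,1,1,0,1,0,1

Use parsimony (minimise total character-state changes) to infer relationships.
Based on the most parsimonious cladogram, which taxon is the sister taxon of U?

Character polarity is set by the outgroup: the derived state is whichever differs from the outgroup's state, so for calcified operculum, fused pelvic girdle, pollen tricolpate the derived state is '0', and for the remaining characters it is '1'.
calcified operculum (derived state '0') is shared by S, U, W, and X — a synapomorphy uniting that clade.
fused pelvic girdle: derived state '0' in U and X only — synapomorphy for {U, X}.
Only S and W show the derived state '1' for setae branched, supporting them as a clade.
compound eyes (state '1') occurs in M and X but conflicts with the nesting implied by the other characters — most parsimoniously interpreted as homoplasy.
nictitating membrane: derived state '1' in U only — an autapomorphy, so it tells us nothing about relationships among taxa.
pollen tricolpate (derived state '0') is unique to W (autapomorphy; uninformative for grouping).
Most parsimonious ingroup topology: (((S,W),(X,U)),M).
U and X form a cherry on this tree, so they are sister taxa.

X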